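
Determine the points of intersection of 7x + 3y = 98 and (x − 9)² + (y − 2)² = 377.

Express y = (98 − 7x)/3 and substitute into the circle:
58x² − 1450x + 5800 = 0  ⟹  x² − 25x + 100 = 0
x = 20 or x = 5, giving (20, −14) and (5, 21).

(5, 21) and (20, −14)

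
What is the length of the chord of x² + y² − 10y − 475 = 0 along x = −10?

40

The line gives x = −10. Substituting into the circle:
y² − 10y − 375 = 0
y = 25 or y = −15, giving (−10, 25) and (−10, −15).
Chord length = distance between (−10, 25) and (−10, −15) = √1600 = 40.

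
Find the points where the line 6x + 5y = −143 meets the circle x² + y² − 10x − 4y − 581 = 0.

Express y = (−143 − 6x)/5 and substitute into the circle:
61x² + 1586x + 8784 = 0  ⟹  x² + 26x + 144 = 0
x = −8 or x = −18, giving (−8, −19) and (−18, −7).

(−18, −7) and (−8, −19)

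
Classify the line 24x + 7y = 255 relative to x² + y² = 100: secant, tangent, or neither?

neither

Substituting the line into the circle gives 625x² − 12240x + 60125 = 0.
Δ = 149817600 − 150312500 = −494900.
No real roots: the line does not meet the circle.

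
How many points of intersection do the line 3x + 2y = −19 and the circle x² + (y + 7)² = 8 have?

Centre (0, −7), r² = 8. Distance² from centre to line = (5)²/13 = 25/13.
Since d² < r², the line cuts the circle twice.

2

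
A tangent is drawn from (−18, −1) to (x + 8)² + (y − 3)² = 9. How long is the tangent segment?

√107

Centre (−8, 3), r² = 9. |PO|² = (−10)² + (−4)² = 116.
The tangent meets the radius at right angles, so tangent² = |PO|² − r² = 116 − 9 = 107.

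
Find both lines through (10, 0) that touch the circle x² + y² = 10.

x − 3y = 10 and x + 3y = 10

Let a tangent through (10, 0) have slope m. Its distance from (0, 0) must equal √10:
(−10m − (0))² = 10(m² + 1)
9m² − 1 = 0, so m = 1/3 or m = −1/3.
Through (10, 0) these give x − 3y = 10 and x + 3y = 10.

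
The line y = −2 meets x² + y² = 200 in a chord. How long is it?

Express y = −2 and substitute into the circle:
x² − 196 = 0
x = 14 or x = −14, giving (14, −2) and (−14, −2).
Chord length = distance between (14, −2) and (−14, −2) = √784 = 28.

28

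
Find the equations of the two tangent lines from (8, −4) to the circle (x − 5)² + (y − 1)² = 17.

x + 4y = −8 and 4x − y = 36

Write the tangent as mx − y + (−4 − m·(8)) = 0 and set its distance from the centre to √17:
(−3m − (5))² = 17(m² + 1)
4m² − 15m − 4 = 0, so m = −1/4 or m = 4.
With m = −1/4: x + 4y = −8. With m = 4: 4x − y = 36.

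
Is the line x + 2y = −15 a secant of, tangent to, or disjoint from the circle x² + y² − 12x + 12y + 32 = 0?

Centre (6, −6), r² = 40. Distance² from centre to line = (9)²/5 = 81/5.
Since d² < r², the line cuts the circle twice.

secant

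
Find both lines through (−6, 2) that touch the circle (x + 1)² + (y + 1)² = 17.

Write the tangent as mx − y + (2 − m·(−6)) = 0 and set its distance from the centre to √17:
[m·(5) − (−3)]² = 17(m² + 1)
4m² + 15m − 4 = 0, so m = 1/4 or m = −4.
With m = 1/4: x − 4y = −14. With m = −4: 4x + y = −22.

x − 4y = −14 and 4x + y = −22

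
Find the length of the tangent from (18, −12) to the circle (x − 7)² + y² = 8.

Centre (7, 0), r² = 8. |PO|² = (11)² + (−12)² = 265.
By the tangent–radius right angle, tangent length = √(|PO|² − r²) = √257.

√257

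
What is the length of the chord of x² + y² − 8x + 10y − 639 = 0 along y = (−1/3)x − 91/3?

4√10

From the line, y = (−91 − x)/3. Substituting:
10x² + 80x − 200 = 0  ⟹  x² + 8x − 20 = 0
x = 2 or x = −10, giving (2, −31) and (−10, −27).
|(2, −31) − (−10, −27)| = √((12)² + (−4)²) = 4√10.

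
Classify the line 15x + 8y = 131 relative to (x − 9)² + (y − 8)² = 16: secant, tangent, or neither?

d² = (15·9 + 8·8 − (131))²/289 = 16; r² = 16.
Since d² = r², the line is tangent.

tangent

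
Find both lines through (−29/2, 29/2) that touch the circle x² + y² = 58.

Write the tangent as mx − y + (29/2 − m·(−29/2)) = 0 and set its distance from the centre to √58:
(29/2m − (−29/2))² = 58(m² + 1)
21m² + 58m + 21 = 0, so m = −7/3 or m = −3/7.
With m = −7/3: 7x + 3y = −58. With m = −3/7: 3x + 7y = 58.

7x + 3y = −58 and 3x + 7y = 58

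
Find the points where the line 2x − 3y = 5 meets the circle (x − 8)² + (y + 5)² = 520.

(−14, −11) and (22, 13)

From the line, y = (−5 + 2x)/3. Substituting:
13x² − 104x − 4004 = 0  ⟹  x² − 8x − 308 = 0
x = 22 or x = −14, giving (22, 13) and (−14, −11).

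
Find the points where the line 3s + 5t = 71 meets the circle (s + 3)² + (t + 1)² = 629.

(−13, 22) and (22, 1)

Substitute t = (71 − 3s)/5:
34s² − 306s − 9724 = 0  ⟹  s² − 9s − 286 = 0
s = 22 or s = −13, giving (22, 1) and (−13, 22).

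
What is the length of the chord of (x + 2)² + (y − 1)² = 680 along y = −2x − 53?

Centre (−2, 1), r² = 680. Perpendicular distance d from centre to line = |50| / √5 = 50/√5.
Chord = 2√(r² − d²) = 2·√(180) = 12√5.

12√5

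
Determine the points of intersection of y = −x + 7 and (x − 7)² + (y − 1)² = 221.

(−4, 11) and (17, −10)

Substitute y = −x + 7:
2x² − 26x − 136 = 0  ⟹  x² − 13x − 68 = 0
x = 17 or x = −4, giving (17, −10) and (−4, 11).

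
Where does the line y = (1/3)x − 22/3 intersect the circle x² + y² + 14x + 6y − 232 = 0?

From the line, y = (−22 + x)/3. Substituting:
10x² + 100x − 2000 = 0  ⟹  x² + 10x − 200 = 0
x = 10 or x = −20, giving (10, −4) and (−20, −14).

(−20, −14) and (10, −4)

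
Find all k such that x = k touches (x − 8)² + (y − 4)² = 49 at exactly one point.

For a tangent, require d(centre, line) = r = 7.
|1·8 + 0·4 − k| / √1 = 7
|k − (8)| = 7, so k = 15 or k = 1.

k = 1 or k = 15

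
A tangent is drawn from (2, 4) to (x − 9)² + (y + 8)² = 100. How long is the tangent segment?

With centre O = (9, −8), |OP|² = 193 and r² = 100.
By the tangent–radius right angle, tangent length = √(|PO|² − r²) = √93.

√93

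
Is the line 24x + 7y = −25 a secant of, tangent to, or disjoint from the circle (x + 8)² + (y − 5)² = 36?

Centre (−8, 5), r² = 36. Distance² from centre to line = (−132)²/625 = 17424/625.
Since d² < r², the line cuts the circle twice.

secant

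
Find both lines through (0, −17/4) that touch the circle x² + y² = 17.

A line y − (−17/4) = m(x − (0)) is tangent when its distance from (0, 0) is √17:
(0m − (17/4))² = 17(m² + 1)
16m² − 1 = 0, so m = −1/4 or m = 1/4.
With m = −1/4: x + 4y = −17. With m = 1/4: x − 4y = 17.

x + 4y = −17 and x − 4y = 17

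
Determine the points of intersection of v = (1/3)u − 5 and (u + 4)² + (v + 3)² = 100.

(−12, −9) and (6, −3)

Express v = (−15 + u)/3 and substitute into the circle:
10u² + 60u − 720 = 0  ⟹  u² + 6u − 72 = 0
u = 6 or u = −12, giving (6, −3) and (−12, −9).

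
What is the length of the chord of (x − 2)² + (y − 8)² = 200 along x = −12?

Centre (2, 8), r² = 200. Perpendicular distance d from centre to line = |14| / √1 = 14.
Chord = 2√(r² − d²) = 2·√(4) = 4.

4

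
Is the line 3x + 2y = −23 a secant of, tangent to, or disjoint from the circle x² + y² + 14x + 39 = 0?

d² = (3·(−7) + 2·0 − (−23))²/13 = 4/13; r² = 10.
Since d² < r², the line cuts the circle twice.

secant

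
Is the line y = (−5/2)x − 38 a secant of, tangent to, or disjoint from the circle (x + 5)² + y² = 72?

Centre (−5, 0), r² = 72. Distance² from centre to line = (51)²/29 = 2601/29.
Since d² > r², the line lies outside the circle.

disjoint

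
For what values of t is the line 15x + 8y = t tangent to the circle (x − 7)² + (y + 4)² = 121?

The line touches the circle iff its distance from (7, −4) is 11:
|15·7 + 8·(−4) − t| / √289 = 11
|t − (73)| = 11·17, so t = 260 or t = −114.

t = −114 or t = 260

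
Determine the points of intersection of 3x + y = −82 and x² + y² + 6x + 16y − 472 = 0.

Substitute y = −3x − 82:
10x² + 450x + 4940 = 0  ⟹  x² + 45x + 494 = 0
x = −19 or x = −26, giving (−19, −25) and (−26, −4).

(−26, −4) and (−19, −25)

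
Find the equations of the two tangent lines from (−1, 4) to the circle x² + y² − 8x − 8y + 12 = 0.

Let a tangent through (−1, 4) have slope m. Its distance from (4, 4) must equal 2√5:
[m·(5) − (0)]² = 20(m² + 1)
m² − 4 = 0, so m = −2 or m = 2.
With m = −2: 2x + y = 2. With m = 2: 2x − y = −6.

2x + y = 2 and 2x − y = −6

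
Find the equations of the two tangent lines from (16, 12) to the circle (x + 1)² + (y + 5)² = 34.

3x − 5y = −12 and 5x − 3y = 44

A line y − (12) = m(x − (16)) is tangent when its distance from (−1, −5) is √34:
(−17m − (−17))² = 34(m² + 1)
15m² − 34m + 15 = 0, so m = 3/5 or m = 5/3.
Through (16, 12) these give 3x − 5y = −12 and 5x − 3y = 44.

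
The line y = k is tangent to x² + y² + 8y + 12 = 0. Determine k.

k = −6 or k = −2

For a tangent, require d(centre, line) = r = 2.
|0·0 + 1·(−4) − k| / √1 = 2
|k − (−4)| = 2, so k = −2 or k = −6.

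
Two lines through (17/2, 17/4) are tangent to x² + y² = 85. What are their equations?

9x + 2y = 85 and 7x + 6y = 85

Let a tangent through (17/2, 17/4) have slope m. Its distance from (0, 0) must equal √85:
(−17/2m − (−17/4))² = 85(m² + 1)
12m² + 68m + 63 = 0, so m = −9/2 or m = −7/6.
With m = −9/2: 9x + 2y = 85. With m = −7/6: 7x + 6y = 85.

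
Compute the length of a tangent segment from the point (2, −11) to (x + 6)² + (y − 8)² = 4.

The centre is (−6, 8) and r = 2. The square of the distance from P to the centre is 64 + 361 = 425.
The tangent meets the radius at right angles, so tangent² = |PO|² − r² = 425 − 4 = 421.

√421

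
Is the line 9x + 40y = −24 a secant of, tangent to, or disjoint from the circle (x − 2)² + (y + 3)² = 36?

secant

Substituting the line into the circle gives 1681x² − 8128x − 41984 = 0.
Δ = 66064384 − (−282300416) = 348364800.
Two real roots: the line is a secant.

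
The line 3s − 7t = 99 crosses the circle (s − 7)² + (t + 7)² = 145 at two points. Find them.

From the line, t = (−99 + 3s)/7. Substituting:
58s² − 986s − 2204 = 0  ⟹  s² − 17s − 38 = 0
s = 19 or s = −2, giving (19, −6) and (−2, −15).

(−2, −15) and (19, −6)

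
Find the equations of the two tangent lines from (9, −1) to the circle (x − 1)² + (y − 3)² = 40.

3x + y = 26 and x − 3y = 12

A line y − (−1) = m(x − (9)) is tangent when its distance from (1, 3) is 2√10:
(−8m − (4))² = 40(m² + 1)
3m² + 8m − 3 = 0, so m = −3 or m = 1/3.
With m = −3: 3x + y = 26. With m = 1/3: x − 3y = 12.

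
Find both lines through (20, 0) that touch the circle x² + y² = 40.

x + 3y = 20 and x − 3y = 20

Let a tangent through (20, 0) have slope m. Its distance from (0, 0) must equal 2√10:
(−20m − (0))² = 40(m² + 1)
9m² − 1 = 0, so m = −1/3 or m = 1/3.
With m = −1/3: x + 3y = 20. With m = 1/3: x − 3y = 20.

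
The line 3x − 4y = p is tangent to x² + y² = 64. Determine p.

For a tangent, require d(centre, line) = r = 8.
|3·0 − 4·0 − p| / √25 = 8
|p| = 8·5, so p = 40 or p = −40.

p = −40 or p = 40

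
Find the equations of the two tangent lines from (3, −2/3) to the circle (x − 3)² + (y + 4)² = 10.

x + 3y = 1 and x − 3y = 5

Write the tangent as mx − y + (−2/3 − m·(3)) = 0 and set its distance from the centre to √10:
[m·(0) − (−10/3)]² = 10(m² + 1)
9m² − 1 = 0, so m = −1/3 or m = 1/3.
With m = −1/3: x + 3y = 1. With m = 1/3: x − 3y = 5.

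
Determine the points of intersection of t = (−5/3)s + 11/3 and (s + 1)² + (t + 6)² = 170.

(−2, 7) and (10, −13)

Substitute t = (11 − 5s)/3:
34s² − 272s − 680 = 0  ⟹  s² − 8s − 20 = 0
s = 10 or s = −2, giving (10, −13) and (−2, 7).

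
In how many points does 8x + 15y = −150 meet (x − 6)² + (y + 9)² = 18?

2

Centre (6, −9), r² = 18. Distance² from centre to line = (63)²/289 = 3969/289.
Since d² < r², the line cuts the circle twice.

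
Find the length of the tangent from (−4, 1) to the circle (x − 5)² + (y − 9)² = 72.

√73

Centre (5, 9), r² = 72. |PO|² = (−9)² + (−8)² = 145.
The tangent meets the radius at right angles, so tangent² = |PO|² − r² = 145 − 72 = 73.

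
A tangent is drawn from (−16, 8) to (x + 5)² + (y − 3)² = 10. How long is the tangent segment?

2√34

Centre (−5, 3), r² = 10. |PO|² = (−11)² + (5)² = 146.
By the tangent–radius right angle, tangent length = √(|PO|² − r²) = √136 = 2√34.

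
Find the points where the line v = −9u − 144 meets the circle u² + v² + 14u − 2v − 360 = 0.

Express v = −9u − 144 and substitute into the circle:
82u² + 2624u + 20664 = 0  ⟹  u² + 32u + 252 = 0
u = −14 or u = −18, giving (−14, −18) and (−18, 18).

(−18, 18) and (−14, −18)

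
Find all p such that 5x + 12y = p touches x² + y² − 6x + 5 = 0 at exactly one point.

The line touches the circle iff its distance from (3, 0) is 2:
|5·3 + 12·0 − p| / √169 = 2
|p − (15)| = 2·13, so p = 41 or p = −11.

p = −11 or p = 41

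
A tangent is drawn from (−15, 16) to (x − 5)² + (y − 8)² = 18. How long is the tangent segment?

√446

The centre is (5, 8) and r = 3√2. The square of the distance from P to the centre is 400 + 64 = 464.
Power of the point: PT² = |PO|² − r² = 446, so PT = √446.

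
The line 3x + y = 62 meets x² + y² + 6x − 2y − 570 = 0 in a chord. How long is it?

Substitute y = −3x + 62:
10x² − 360x + 3150 = 0  ⟹  x² − 36x + 315 = 0
x = 21 or x = 15, giving (21, −1) and (15, 17).
Chord length = distance between (21, −1) and (15, 17) = √360 = 6√10.

6√10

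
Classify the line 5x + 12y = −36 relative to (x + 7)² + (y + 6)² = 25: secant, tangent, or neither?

neither

Substituting the line into the circle gives 169x² + 1656x + 4752 = 0.
Discriminant = (1656)² − 4·169·(4752) = −470016 < 0.
No real roots: the line does not meet the circle.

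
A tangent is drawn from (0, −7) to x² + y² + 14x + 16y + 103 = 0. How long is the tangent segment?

2√10

With centre O = (−7, −8), |OP|² = 50 and r² = 10.
The tangent meets the radius at right angles, so tangent² = |PO|² − r² = 50 − 10 = 40.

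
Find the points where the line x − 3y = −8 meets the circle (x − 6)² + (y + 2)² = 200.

(−8, 0) and (16, 8)

Express y = (8 + x)/3 and substitute into the circle:
10x² − 80x − 1280 = 0  ⟹  x² − 8x − 128 = 0
x = 16 or x = −8, giving (16, 8) and (−8, 0).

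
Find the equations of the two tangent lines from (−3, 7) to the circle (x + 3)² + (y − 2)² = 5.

2x + y = 1 and 2x − y = −13

A line y − (7) = m(x − (−3)) is tangent when its distance from (−3, 2) is √5:
(0m − (−5))² = 5(m² + 1)
m² − 4 = 0, so m = −2 or m = 2.
With m = −2: 2x + y = 1. With m = 2: 2x − y = −13.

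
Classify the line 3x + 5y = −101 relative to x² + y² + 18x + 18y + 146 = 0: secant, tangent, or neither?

neither

Substituting the line into the circle gives 34x² + 786x + 4761 = 0.
Discriminant = (786)² − 4·34·(4761) = −29700 < 0.
No real roots: the line does not meet the circle.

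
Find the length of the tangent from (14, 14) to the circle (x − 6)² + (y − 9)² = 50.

√39

With centre O = (6, 9), |OP|² = 89 and r² = 50.
By the tangent–radius right angle, tangent length = √(|PO|² − r²) = √39.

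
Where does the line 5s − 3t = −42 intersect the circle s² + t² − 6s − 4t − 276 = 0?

Express t = (42 + 5s)/3 and substitute into the circle:
34s² + 306s − 1224 = 0  ⟹  s² + 9s − 36 = 0
s = 3 or s = −12, giving (3, 19) and (−12, −6).

(−12, −6) and (3, 19)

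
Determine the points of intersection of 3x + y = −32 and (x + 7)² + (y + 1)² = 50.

Substitute y = −3x − 32:
10x² + 200x + 960 = 0  ⟹  x² + 20x + 96 = 0
x = −8 or x = −12, giving (−8, −8) and (−12, 4).

(−12, 4) and (−8, −8)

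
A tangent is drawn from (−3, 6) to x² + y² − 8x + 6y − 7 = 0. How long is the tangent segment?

7√2

Centre (4, −3), r² = 32. |PO|² = (−7)² + (9)² = 130.
The tangent meets the radius at right angles, so tangent² = |PO|² − r² = 130 − 32 = 98.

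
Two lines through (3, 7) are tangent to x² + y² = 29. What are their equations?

A line y − (7) = m(x − (3)) is tangent when its distance from (0, 0) is √29:
(−3m − (−7))² = 29(m² + 1)
10m² + 21m − 10 = 0, so m = 2/5 or m = −5/2.
With m = 2/5: 2x − 5y = −29. With m = −5/2: 5x + 2y = 29.

2x − 5y = −29 and 5x + 2y = 29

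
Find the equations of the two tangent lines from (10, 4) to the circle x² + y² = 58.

Let a tangent through (10, 4) have slope m. Its distance from (0, 0) must equal √58:
[m·(−10) − (−4)]² = 58(m² + 1)
21m² − 40m − 21 = 0, so m = −3/7 or m = 7/3.
With m = −3/7: 3x + 7y = 58. With m = 7/3: 7x − 3y = 58.

3x + 7y = 58 and 7x − 3y = 58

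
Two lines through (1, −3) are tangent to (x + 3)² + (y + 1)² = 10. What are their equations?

x − 3y = 10 and 3x + y = 0

Let a tangent through (1, −3) have slope m. Its distance from (−3, −1) must equal √10:
(−4m − (2))² = 10(m² + 1)
3m² + 8m − 3 = 0, so m = 1/3 or m = −3.
Through (1, −3) these give x − 3y = 10 and 3x + y = 0.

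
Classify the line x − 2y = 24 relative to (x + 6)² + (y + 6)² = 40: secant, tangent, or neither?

Centre (−6, −6), r² = 40. Distance² from centre to line = (−18)²/5 = 324/5.
Since d² > r², the line lies outside the circle.

neither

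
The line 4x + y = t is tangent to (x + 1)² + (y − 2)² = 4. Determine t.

t = −2 ± 2√17

Tangency holds when the distance from the centre (−1, 2) to the line equals the radius 2:
|4·(−1) + 1·2 − t| / √17 = 2
|t − (−2)| = 2√17.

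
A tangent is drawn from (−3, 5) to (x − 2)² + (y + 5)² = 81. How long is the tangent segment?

2√11

Centre (2, −5), r² = 81. |PO|² = (−5)² + (10)² = 125.
By the tangent–radius right angle, tangent length = √(|PO|² − r²) = √44 = 2√11.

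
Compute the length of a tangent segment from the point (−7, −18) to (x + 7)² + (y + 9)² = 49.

4√2

With centre O = (−7, −9), |OP|² = 81 and r² = 49.
By the tangent–radius right angle, tangent length = √(|PO|² − r²) = √32 = 4√2.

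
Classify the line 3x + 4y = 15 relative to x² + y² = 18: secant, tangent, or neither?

Substituting the line into the circle gives 25x² − 90x − 63 = 0.
Δ = 8100 − (−6300) = 14400.
Two real roots: the line is a secant.

secant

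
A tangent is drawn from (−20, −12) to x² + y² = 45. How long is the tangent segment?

√499

Centre (0, 0), r² = 45. |PO|² = (−20)² + (−12)² = 544.
The tangent meets the radius at right angles, so tangent² = |PO|² − r² = 544 − 45 = 499.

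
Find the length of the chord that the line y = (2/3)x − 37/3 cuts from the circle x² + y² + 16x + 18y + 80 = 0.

From the line, y = (−37 + 2x)/3. Substituting:
13x² + 104x + 91 = 0  ⟹  x² + 8x + 7 = 0
x = −1 or x = −7, giving (−1, −13) and (−7, −17).
|(−1, −13) − (−7, −17)| = √((6)² + (4)²) = 2√13.

2√13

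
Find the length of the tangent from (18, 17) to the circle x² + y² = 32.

√581

Centre (0, 0), r² = 32. |PO|² = (18)² + (17)² = 613.
Power of the point: PT² = |PO|² − r² = 581, so PT = √581.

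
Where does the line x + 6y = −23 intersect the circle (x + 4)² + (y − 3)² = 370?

From the line, y = (−23 − x)/6. Substituting:
37x² + 370x − 11063 = 0  ⟹  x² + 10x − 299 = 0
x = 13 or x = −23, giving (13, −6) and (−23, 0).

(−23, 0) and (13, −6)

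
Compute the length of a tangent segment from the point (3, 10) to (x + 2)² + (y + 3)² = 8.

The centre is (−2, −3) and r = 2√2. The square of the distance from P to the centre is 25 + 169 = 194.
The tangent meets the radius at right angles, so tangent² = |PO|² − r² = 194 − 8 = 186.

√186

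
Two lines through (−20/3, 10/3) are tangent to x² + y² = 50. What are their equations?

Write the tangent as mx − y + (10/3 − m·(−20/3)) = 0 and set its distance from the centre to 5√2:
(20/3m − (−10/3))² = 50(m² + 1)
m² − 8m + 7 = 0, so m = 1 or m = 7.
With m = 1: x − y = −10. With m = 7: 7x − y = −50.

x − y = −10 and 7x − y = −50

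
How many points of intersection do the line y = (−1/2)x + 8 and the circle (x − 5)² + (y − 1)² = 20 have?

Centre (5, 1), r² = 20. Distance² from centre to line = (−9)²/5 = 81/5.
Since d² < r², the line cuts the circle twice.

2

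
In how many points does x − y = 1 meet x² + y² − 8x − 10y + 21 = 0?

d² = (1·4 − 1·5 − (1))²/2 = 2; r² = 20.
Since d² < r², the line cuts the circle twice.

2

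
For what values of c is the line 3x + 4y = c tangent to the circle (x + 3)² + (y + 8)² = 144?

c = −101 or c = 19

Tangency holds when the distance from the centre (−3, −8) to the line equals the radius 12:
|3·(−3) + 4·(−8) − c| / √25 = 12
|c − (−41)| = 12·5, so c = 19 or c = −101.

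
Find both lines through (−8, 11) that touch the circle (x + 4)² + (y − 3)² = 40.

A line y − (11) = m(x − (−8)) is tangent when its distance from (−4, 3) is 2√10:
[m·(4) − (−8)]² = 40(m² + 1)
3m² − 8m − 3 = 0, so m = −1/3 or m = 3.
Through (−8, 11) these give x + 3y = 25 and 3x − y = −35.

x + 3y = 25 and 3x − y = −35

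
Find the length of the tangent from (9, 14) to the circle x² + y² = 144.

√133

The centre is (0, 0) and r = 12. The square of the distance from P to the centre is 81 + 196 = 277.
By the tangent–radius right angle, tangent length = √(|PO|² − r²) = √133.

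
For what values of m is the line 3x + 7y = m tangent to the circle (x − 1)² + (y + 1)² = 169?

m = −4 ± 13√58

For a tangent, require d(centre, line) = r = 13.
|3·1 + 7·(−1) − m| / √58 = 13
|m − (−4)| = 13√58.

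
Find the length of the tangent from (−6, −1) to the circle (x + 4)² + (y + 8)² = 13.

Centre (−4, −8), r² = 13. |PO|² = (−2)² + (7)² = 53.
By the tangent–radius right angle, tangent length = √(|PO|² − r²) = √40 = 2√10.

2√10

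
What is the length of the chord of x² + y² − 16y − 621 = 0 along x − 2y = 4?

22√5

Centre (0, 8), r² = 685. Perpendicular distance d from centre to line = |−20| / √5 = 20/√5.
Chord = 2√(r² − d²) = 2·√(605) = 22√5.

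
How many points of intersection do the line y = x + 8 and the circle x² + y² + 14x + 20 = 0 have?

Substituting the line into the circle gives 2x² + 30x + 84 = 0.
Δ = 900 − 672 = 228.
Two real roots: the line is a secant.

2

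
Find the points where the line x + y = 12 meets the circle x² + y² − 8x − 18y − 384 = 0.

Substitute y = −x + 12:
2x² − 14x − 456 = 0  ⟹  x² − 7x − 228 = 0
x = 19 or x = −12, giving (19, −7) and (−12, 24).

(−12, 24) and (19, −7)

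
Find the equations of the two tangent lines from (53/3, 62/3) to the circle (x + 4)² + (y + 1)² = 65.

Let a tangent through (53/3, 62/3) have slope m. Its distance from (−4, −1) must equal √65:
(−65/3m − (−65/3))² = 65(m² + 1)
28m² − 65m + 28 = 0, so m = 4/7 or m = 7/4.
Through (53/3, 62/3) these give 4x − 7y = −74 and 7x − 4y = 41.

4x − 7y = −74 and 7x − 4y = 41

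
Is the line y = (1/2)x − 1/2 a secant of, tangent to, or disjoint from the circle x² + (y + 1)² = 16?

secant

d² = (1·0 − 2·(−1) − (1))²/5 = 1/5; r² = 16.
Since d² < r², the line cuts the circle twice.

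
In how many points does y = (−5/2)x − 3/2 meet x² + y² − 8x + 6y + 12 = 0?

2

Substituting the line into the circle gives 29x² − 62x + 21 = 0.
Discriminant = (−62)² − 4·29·(21) = 1408 > 0.
Two real roots: the line is a secant.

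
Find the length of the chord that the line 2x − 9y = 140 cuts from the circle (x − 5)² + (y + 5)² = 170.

Substitute y = (−140 + 2x)/9:
85x² − 1190x − 2720 = 0  ⟹  x² − 14x − 32 = 0
x = 16 or x = −2, giving (16, −12) and (−2, −16).
|(16, −12) − (−2, −16)| = √((18)² + (4)²) = 2√85.

2√85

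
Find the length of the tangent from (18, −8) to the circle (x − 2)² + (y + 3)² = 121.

The centre is (2, −3) and r = 11. The square of the distance from P to the centre is 256 + 25 = 281.
The tangent meets the radius at right angles, so tangent² = |PO|² − r² = 281 − 121 = 160.

4√10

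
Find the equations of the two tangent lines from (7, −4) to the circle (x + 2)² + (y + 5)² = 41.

Write the tangent as mx − y + (−4 − m·(7)) = 0 and set its distance from the centre to √41:
(−9m − (−1))² = 41(m² + 1)
20m² − 9m − 20 = 0, so m = 5/4 or m = −4/5.
Through (7, −4) these give 5x − 4y = 51 and 4x + 5y = 8.

5x − 4y = 51 and 4x + 5y = 8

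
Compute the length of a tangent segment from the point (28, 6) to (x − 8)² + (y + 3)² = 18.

√463

With centre O = (8, −3), |OP|² = 481 and r² = 18.
By the tangent–radius right angle, tangent length = √(|PO|² − r²) = √463.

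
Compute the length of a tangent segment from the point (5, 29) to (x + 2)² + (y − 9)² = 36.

√413

The centre is (−2, 9) and r = 6. The square of the distance from P to the centre is 49 + 400 = 449.
The tangent meets the radius at right angles, so tangent² = |PO|² − r² = 449 − 36 = 413.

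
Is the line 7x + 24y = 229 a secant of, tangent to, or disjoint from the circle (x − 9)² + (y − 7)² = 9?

secant

Centre (9, 7), r² = 9. Distance² from centre to line = (2)²/625 = 4/625.
Since d² < r², the line cuts the circle twice.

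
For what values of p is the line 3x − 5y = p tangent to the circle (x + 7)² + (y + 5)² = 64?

p = 4 ± 8√34

Tangency holds when the distance from the centre (−7, −5) to the line equals the radius 8:
|3·(−7) − 5·(−5) − p| / √34 = 8
|p − (4)| = 8√34.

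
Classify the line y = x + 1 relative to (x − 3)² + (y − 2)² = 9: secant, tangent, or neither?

secant

Centre (3, 2), r² = 9. Distance² from centre to line = (2)²/2 = 2.
Since d² < r², the line cuts the circle twice.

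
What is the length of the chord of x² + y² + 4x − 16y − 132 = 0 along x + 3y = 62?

4√10

Centre (−2, 8), r² = 200. Perpendicular distance d from centre to line = |−40| / √10 = 40/√10.
Half the chord is √(r² − d²) = √(40), so the full chord is 4√10.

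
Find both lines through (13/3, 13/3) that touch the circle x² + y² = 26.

5x + y = 26 and x + 5y = 26

Write the tangent as mx − y + (13/3 − m·(13/3)) = 0 and set its distance from the centre to √26:
[m·(−13/3) − (−13/3)]² = 26(m² + 1)
5m² + 26m + 5 = 0, so m = −5 or m = −1/5.
With m = −5: 5x + y = 26. With m = −1/5: x + 5y = 26.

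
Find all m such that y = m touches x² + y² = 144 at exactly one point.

m = −12 or m = 12

The line touches the circle iff its distance from (0, 0) is 12:
|0·0 + 1·0 − m| / √1 = 12
|m| = 12, so m = 12 or m = −12.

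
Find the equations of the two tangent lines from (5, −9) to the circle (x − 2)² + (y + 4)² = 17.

Let a tangent through (5, −9) have slope m. Its distance from (2, −4) must equal √17:
[m·(−3) − (5)]² = 17(m² + 1)
4m² − 15m − 4 = 0, so m = −1/4 or m = 4.
Through (5, −9) these give x + 4y = −31 and 4x − y = 29.

x + 4y = −31 and 4x − y = 29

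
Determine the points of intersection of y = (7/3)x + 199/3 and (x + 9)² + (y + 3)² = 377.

Substitute y = (199 + 7x)/3:
58x² + 3074x + 40600 = 0  ⟹  x² + 53x + 700 = 0
x = −25 or x = −28, giving (−25, 8) and (−28, 1).

(−28, 1) and (−25, 8)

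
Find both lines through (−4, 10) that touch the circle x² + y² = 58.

3x + 7y = 58 and 7x − 3y = −58

Let a tangent through (−4, 10) have slope m. Its distance from (0, 0) must equal √58:
[m·(4) − (−10)]² = 58(m² + 1)
21m² − 40m − 21 = 0, so m = −3/7 or m = 7/3.
Through (−4, 10) these give 3x + 7y = 58 and 7x − 3y = −58.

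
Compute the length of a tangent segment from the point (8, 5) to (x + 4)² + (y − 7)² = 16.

2√33

Centre (−4, 7), r² = 16. |PO|² = (12)² + (−2)² = 148.
By the tangent–radius right angle, tangent length = √(|PO|² − r²) = √132 = 2√33.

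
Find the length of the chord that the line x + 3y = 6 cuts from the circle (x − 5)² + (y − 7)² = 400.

12√10

The distance from (5, 7) to the line is 20/√10, and r² = 400.
Chord = 2√(r² − d²) = 2·√(360) = 12√10.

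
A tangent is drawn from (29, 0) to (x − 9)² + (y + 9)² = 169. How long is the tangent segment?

2√78

With centre O = (9, −9), |OP|² = 481 and r² = 169.
By the tangent–radius right angle, tangent length = √(|PO|² − r²) = √312 = 2√78.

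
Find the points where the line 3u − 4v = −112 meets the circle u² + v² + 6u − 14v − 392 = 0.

(−24, 10) and (0, 28)

Express v = (112 + 3u)/4 and substitute into the circle:
25u² + 600u = 0  ⟹  u² + 24u = 0
u = 0 or u = −24, giving (0, 28) and (−24, 10).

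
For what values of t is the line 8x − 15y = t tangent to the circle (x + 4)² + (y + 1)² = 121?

t = −204 or t = 170

Tangency holds when the distance from the centre (−4, −1) to the line equals the radius 11:
|8·(−4) − 15·(−1) − t| / √289 = 11
|t − (−17)| = 11·17, so t = 170 or t = −204.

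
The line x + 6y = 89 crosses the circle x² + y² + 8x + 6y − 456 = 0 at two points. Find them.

(−13, 17) and (11, 13)

Substitute y = (89 − x)/6:
37x² + 74x − 5291 = 0  ⟹  x² + 2x − 143 = 0
x = 11 or x = −13, giving (11, 13) and (−13, 17).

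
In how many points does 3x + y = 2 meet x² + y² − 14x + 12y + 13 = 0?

2

Centre (7, −6), r² = 72. Distance² from centre to line = (13)²/10 = 169/10.
Since d² < r², the line cuts the circle twice.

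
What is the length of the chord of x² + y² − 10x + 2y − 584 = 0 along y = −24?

Substitute y = −24:
x² − 10x − 56 = 0
x = 14 or x = −4, giving (14, −24) and (−4, −24).
|(14, −24) − (−4, −24)| = √((18)² + (0)²) = 18.

18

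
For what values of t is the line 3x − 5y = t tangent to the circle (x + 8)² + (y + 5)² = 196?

Tangency holds when the distance from the centre (−8, −5) to the line equals the radius 14:
|3·(−8) − 5·(−5) − t| / √34 = 14
|t − (1)| = 14√34.

t = 1 ± 14√34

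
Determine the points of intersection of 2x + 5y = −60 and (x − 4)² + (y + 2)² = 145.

(−5, −10) and (5, −14)

Substitute y = (−60 − 2x)/5:
29x² − 725 = 0  ⟹  x² − 25 = 0
x = 5 or x = −5, giving (5, −14) and (−5, −10).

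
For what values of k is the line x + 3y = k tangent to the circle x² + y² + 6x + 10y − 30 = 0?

k = −18 ± 8√10

For a tangent, require d(centre, line) = r = 8.
|1·(−3) + 3·(−5) − k| / √10 = 8
|k − (−18)| = 8√10.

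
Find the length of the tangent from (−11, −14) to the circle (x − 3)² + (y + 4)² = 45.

Centre (3, −4), r² = 45. |PO|² = (−14)² + (−10)² = 296.
Power of the point: PT² = |PO|² − r² = 251, so PT = √251.

√251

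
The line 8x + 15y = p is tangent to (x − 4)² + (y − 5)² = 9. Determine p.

p = 56 or p = 158

The line touches the circle iff its distance from (4, 5) is 3:
|8·4 + 15·5 − p| / √289 = 3
|p − (107)| = 3·17, so p = 158 or p = 56.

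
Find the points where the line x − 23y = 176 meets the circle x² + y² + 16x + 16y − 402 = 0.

(−31, −9) and (15, −7)

Express y = (−176 + x)/23 and substitute into the circle:
530x² + 8480x − 246450 = 0  ⟹  x² + 16x − 465 = 0
x = 15 or x = −31, giving (15, −7) and (−31, −9).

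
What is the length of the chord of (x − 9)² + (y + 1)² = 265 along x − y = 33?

√2

From the line, y = x − 33. Substituting:
2x² − 82x + 840 = 0  ⟹  x² − 41x + 420 = 0
x = 21 or x = 20, giving (21, −12) and (20, −13).
Chord length = distance between (21, −12) and (20, −13) = √2 = √2.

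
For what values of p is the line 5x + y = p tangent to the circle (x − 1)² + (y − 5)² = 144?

Tangency holds when the distance from the centre (1, 5) to the line equals the radius 12:
|5·1 + 1·5 − p| / √26 = 12
|p − (10)| = 12√26.

p = 10 ± 12√26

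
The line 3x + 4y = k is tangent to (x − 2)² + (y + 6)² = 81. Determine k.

The line touches the circle iff its distance from (2, −6) is 9:
|3·2 + 4·(−6) − k| / √25 = 9
|k − (−18)| = 9·5, so k = 27 or k = −63.

k = −63 or k = 27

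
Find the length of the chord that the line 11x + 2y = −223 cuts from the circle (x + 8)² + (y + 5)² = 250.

The distance from (−8, −5) to the line is 125/√125, and r² = 250.
Half the chord is √(r² − d²) = √(125), so the full chord is 10√5.

10√5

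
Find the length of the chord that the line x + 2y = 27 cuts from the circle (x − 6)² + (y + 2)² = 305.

12√5

The distance from (6, −2) to the line is 25/√5, and r² = 305.
Chord = 2√(r² − d²) = 2·√(180) = 12√5.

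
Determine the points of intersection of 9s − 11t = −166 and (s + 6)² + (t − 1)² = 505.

(−27, −7) and (6, 20)

Express t = (166 + 9s)/11 and substitute into the circle:
202s² + 4242s − 32724 = 0  ⟹  s² + 21s − 162 = 0
s = 6 or s = −27, giving (6, 20) and (−27, −7).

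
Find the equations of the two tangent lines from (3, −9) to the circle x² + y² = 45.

2x − y = 15 and x + 2y = −15

A line y − (−9) = m(x − (3)) is tangent when its distance from (0, 0) is 3√5:
(−3m − (9))² = 45(m² + 1)
2m² − 3m − 2 = 0, so m = 2 or m = −1/2.
Through (3, −9) these give 2x − y = 15 and x + 2y = −15.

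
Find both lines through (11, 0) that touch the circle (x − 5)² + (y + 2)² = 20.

A line y − (0) = m(x − (11)) is tangent when its distance from (5, −2) is 2√5:
[m·(−6) − (−2)]² = 20(m² + 1)
2m² − 3m − 2 = 0, so m = −1/2 or m = 2.
With m = −1/2: x + 2y = 11. With m = 2: 2x − y = 22.

x + 2y = 11 and 2x − y = 22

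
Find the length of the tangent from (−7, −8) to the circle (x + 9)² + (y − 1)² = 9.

Centre (−9, 1), r² = 9. |PO|² = (2)² + (−9)² = 85.
The tangent meets the radius at right angles, so tangent² = |PO|² − r² = 85 − 9 = 76.

2√19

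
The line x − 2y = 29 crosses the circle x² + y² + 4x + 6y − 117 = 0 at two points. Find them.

Substitute y = (−29 + x)/2:
5x² − 30x + 25 = 0  ⟹  x² − 6x + 5 = 0
x = 5 or x = 1, giving (5, −12) and (1, −14).

(1, −14) and (5, −12)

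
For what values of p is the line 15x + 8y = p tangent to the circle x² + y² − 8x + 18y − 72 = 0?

The line touches the circle iff its distance from (4, −9) is 13:
|15·4 + 8·(−9) − p| / √289 = 13
|p − (−12)| = 13·17, so p = 209 or p = −233.

p = −233 or p = 209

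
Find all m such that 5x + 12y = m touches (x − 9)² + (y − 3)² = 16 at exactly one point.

Tangency holds when the distance from the centre (9, 3) to the line equals the radius 4:
|5·9 + 12·3 − m| / √169 = 4
|m − (81)| = 4·13, so m = 133 or m = 29.

m = 29 or m = 133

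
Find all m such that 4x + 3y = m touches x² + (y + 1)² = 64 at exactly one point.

Tangency holds when the distance from the centre (0, −1) to the line equals the radius 8:
|4·0 + 3·(−1) − m| / √25 = 8
|m − (−3)| = 8·5, so m = 37 or m = −43.

m = −43 or m = 37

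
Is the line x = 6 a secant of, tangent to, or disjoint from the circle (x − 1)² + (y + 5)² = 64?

secant

Centre (1, −5), r² = 64. Distance² from centre to line = (−5)² = 25.
Since d² < r², the line cuts the circle twice.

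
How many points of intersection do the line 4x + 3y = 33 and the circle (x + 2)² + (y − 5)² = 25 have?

0

Substituting the line into the circle gives 25x² − 108x + 135 = 0.
Δ = 11664 − 13500 = −1836.
No real roots: the line does not meet the circle.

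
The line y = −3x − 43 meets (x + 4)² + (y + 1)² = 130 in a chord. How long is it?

4√10

Express y = −3x − 43 and substitute into the circle:
10x² + 260x + 1650 = 0  ⟹  x² + 26x + 165 = 0
x = −11 or x = −15, giving (−11, −10) and (−15, 2).
|(−11, −10) − (−15, 2)| = √((4)² + (−12)²) = 4√10.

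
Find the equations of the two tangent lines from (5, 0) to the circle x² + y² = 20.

A line y − (0) = m(x − (5)) is tangent when its distance from (0, 0) is 2√5:
[m·(−5) − (0)]² = 20(m² + 1)
m² − 4 = 0, so m = 2 or m = −2.
With m = 2: 2x − y = 10. With m = −2: 2x + y = 10.

2x − y = 10 and 2x + y = 10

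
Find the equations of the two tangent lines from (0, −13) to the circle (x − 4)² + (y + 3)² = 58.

Let a tangent through (0, −13) have slope m. Its distance from (4, −3) must equal √58:
[m·(4) − (10)]² = 58(m² + 1)
21m² + 40m − 21 = 0, so m = −7/3 or m = 3/7.
With m = −7/3: 7x + 3y = −39. With m = 3/7: 3x − 7y = 91.

7x + 3y = −39 and 3x − 7y = 91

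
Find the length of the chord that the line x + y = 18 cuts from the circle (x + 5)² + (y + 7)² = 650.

Substitute y = −x + 18:
2x² − 40x = 0  ⟹  x² − 20x = 0
x = 20 or x = 0, giving (20, −2) and (0, 18).
|(20, −2) − (0, 18)| = √((20)² + (−20)²) = 20√2.

20√2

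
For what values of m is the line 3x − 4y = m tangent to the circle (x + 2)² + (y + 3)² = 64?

The line touches the circle iff its distance from (−2, −3) is 8:
|3·(−2) − 4·(−3) − m| / √25 = 8
|m − (6)| = 8·5, so m = 46 or m = −34.

m = −34 or m = 46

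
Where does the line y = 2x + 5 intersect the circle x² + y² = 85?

(−6, −7) and (2, 9)

Express y = 2x + 5 and substitute into the circle:
5x² + 20x − 60 = 0  ⟹  x² + 4x − 12 = 0
x = 2 or x = −6, giving (2, 9) and (−6, −7).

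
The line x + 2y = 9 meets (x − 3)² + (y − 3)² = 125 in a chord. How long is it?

Centre (3, 3), r² = 125. Perpendicular distance d from centre to line = |0| / √5 = 0/√5.
Chord = 2√(r² − d²) = 2·√(125) = 10√5.

10√5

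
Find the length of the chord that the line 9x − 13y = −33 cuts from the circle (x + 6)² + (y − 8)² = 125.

5√10

From the line, y = (33 + 9x)/13. Substituting:
250x² + 750x − 10000 = 0  ⟹  x² + 3x − 40 = 0
x = 5 or x = −8, giving (5, 6) and (−8, −3).
|(5, 6) − (−8, −3)| = √((13)² + (9)²) = 5√10.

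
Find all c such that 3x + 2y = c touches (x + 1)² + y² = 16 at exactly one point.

Tangency holds when the distance from the centre (−1, 0) to the line equals the radius 4:
|3·(−1) + 2·0 − c| / √13 = 4
|c − (−3)| = 4√13.

c = −3 ± 4√13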